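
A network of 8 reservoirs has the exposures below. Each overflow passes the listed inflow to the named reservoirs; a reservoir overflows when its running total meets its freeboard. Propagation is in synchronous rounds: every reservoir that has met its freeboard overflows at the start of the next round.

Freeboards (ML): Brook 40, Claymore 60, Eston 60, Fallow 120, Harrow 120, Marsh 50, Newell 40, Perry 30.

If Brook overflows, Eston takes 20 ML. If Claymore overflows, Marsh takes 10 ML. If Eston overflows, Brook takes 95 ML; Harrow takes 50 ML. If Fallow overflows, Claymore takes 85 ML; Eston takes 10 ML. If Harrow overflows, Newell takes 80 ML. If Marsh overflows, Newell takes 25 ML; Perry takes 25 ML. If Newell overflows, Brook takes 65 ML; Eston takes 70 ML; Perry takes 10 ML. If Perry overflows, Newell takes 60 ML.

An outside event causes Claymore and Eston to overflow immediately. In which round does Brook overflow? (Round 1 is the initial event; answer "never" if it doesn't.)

2

Round 1 — Claymore, Eston overflow (initial).
  Brook: +95 → 95 ≥ 40
  Harrow: +50 → 50 < 120
  Marsh: +10 → 10 < 50
Round 2 — Brook overflows.
No further overflows.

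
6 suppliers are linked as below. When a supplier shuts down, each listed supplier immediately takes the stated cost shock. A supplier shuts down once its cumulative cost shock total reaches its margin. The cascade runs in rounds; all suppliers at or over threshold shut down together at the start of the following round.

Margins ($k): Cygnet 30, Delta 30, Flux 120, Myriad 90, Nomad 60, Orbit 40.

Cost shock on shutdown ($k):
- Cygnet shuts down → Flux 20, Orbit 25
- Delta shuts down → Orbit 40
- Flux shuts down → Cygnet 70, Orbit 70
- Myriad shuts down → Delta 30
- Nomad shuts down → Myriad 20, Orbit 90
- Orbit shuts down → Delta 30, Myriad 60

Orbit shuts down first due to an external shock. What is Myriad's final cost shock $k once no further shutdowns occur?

60

Round 1 — Orbit shuts down (initial).
  Delta: +30 → 30 ≥ 30
  Myriad: +60 → 60 < 90
Round 2 — Delta shuts down.
No further shutdowns.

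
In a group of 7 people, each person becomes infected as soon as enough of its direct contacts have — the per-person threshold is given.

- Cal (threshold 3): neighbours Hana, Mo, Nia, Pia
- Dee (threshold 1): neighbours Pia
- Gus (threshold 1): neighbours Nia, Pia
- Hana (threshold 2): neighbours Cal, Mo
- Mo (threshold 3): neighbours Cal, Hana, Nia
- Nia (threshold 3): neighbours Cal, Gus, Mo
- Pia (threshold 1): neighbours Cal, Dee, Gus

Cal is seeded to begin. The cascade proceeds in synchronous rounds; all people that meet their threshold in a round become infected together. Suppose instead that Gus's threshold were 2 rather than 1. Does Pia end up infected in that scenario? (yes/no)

yes

With Gus's threshold at 2:
Round 1 — Cal becomes infected (initial).
Round 2 — checking thresholds:
  Hana: 1 of 2 neighbours < 2, not yet.
  Mo: 1 of 3 neighbours < 3, not yet.
  Nia: 1 of 3 neighbours < 3, not yet.
  Pia: 1 of 3 neighbours ≥ 1, becomes infected.
Round 3 — checking thresholds:
  Dee: 1 of 1 neighbours ≥ 1, becomes infected.
  Gus: 1 of 2 neighbours < 2, not yet.
  Hana: 1 of 2 neighbours < 2, not yet.
  Mo: 1 of 3 neighbours < 3, not yet.
  Nia: 1 of 3 neighbours < 3, not yet.
Round 4 — no new infections; cascade stops.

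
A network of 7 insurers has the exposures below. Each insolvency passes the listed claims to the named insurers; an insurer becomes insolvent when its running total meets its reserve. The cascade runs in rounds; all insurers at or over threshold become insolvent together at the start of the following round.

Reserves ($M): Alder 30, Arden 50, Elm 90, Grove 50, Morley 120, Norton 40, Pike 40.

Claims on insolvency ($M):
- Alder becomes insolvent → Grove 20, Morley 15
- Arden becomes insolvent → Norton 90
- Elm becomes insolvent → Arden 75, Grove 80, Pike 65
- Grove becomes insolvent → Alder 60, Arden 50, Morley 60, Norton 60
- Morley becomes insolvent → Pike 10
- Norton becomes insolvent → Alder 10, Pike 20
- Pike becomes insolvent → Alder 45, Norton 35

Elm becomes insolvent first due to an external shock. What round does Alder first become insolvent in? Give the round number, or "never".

3

Round 1 — Elm becomes insolvent (initial).
  Arden: +75 → 75 ≥ 50
  Grove: +80 → 80 ≥ 50
  Pike: +65 → 65 ≥ 40
Round 2 — Arden, Grove, Pike become insolvent.
  Alder: +60+45 → 105 ≥ 30
  Morley: +60 → 60 < 120
  Norton: +90+60+35 → 185 ≥ 40
Round 3 — Alder, Norton become insolvent.
  Morley: +15 → 75 < 120
No further insolvencies.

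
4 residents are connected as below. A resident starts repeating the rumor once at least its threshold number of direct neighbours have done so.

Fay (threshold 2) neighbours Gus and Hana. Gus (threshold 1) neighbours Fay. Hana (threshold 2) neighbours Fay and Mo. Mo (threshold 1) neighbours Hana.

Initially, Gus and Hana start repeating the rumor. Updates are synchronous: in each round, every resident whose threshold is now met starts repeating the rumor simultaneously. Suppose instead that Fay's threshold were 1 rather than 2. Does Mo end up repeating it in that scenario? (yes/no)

yes

With Fay's threshold at 1:
Round 1 — Gus, Hana start repeating the rumor (initial).
Round 2 — checking thresholds:
  Fay: 2 of 2 neighbours ≥ 1, starts repeating the rumor.
  Mo: 1 of 1 neighbours ≥ 1, starts repeating the rumor.
Round 3 — no new spreads; cascade stops.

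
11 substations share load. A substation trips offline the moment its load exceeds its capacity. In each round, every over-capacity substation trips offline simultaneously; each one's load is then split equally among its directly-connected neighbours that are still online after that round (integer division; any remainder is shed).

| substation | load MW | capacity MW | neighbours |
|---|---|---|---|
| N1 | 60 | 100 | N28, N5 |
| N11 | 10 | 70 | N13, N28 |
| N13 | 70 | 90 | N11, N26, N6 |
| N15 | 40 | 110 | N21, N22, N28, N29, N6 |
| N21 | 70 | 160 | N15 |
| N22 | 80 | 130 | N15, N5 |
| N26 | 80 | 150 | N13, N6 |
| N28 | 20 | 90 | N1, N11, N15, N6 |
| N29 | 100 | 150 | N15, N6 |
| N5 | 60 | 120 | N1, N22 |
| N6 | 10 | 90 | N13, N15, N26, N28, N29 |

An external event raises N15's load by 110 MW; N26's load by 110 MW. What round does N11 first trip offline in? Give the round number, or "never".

Round 1 — N15 at 150 > 110; N26 at 190 > 150. N15, N26 trip offline.
  N15 sheds 150 MW to N21, N22, N28, N29, N6: 30 each.
    N21: 70+30 = 100 ≤ 160
    N22: 80+30 = 110 ≤ 130
    N28: 20+30 = 50 ≤ 90
    N29: 100+30 = 130 ≤ 150
    N6: 10+30 = 40 ≤ 90
  N26 sheds 190 MW to N13, N6: 95 each.
    N13: 70+95 = 165 > 90
    N6: 40+95 = 135 > 90
Round 2 — N13, N6 trip offline.
  N13 sheds 165 MW to N11: 165 each.
    N11: 10+165 = 175 > 70
  N6 sheds 135 MW to N28, N29: 67 each (1 lost).
    N28: 50+67 = 117 > 90
    N29: 130+67 = 197 > 150
Round 3 — N11, N28, N29 trip offline.
  N11 sheds 175 MW: no online neighbours, lost.
  N28 sheds 117 MW to N1: 117 each.
    N1: 60+117 = 177 > 100
  N29 sheds 197 MW: no online neighbours, lost.
Round 4 — N1 trips offline.
  N1 sheds 177 MW to N5: 177 each.
    N5: 60+177 = 237 > 120
Round 5 — N5 trips offline.
  N5 sheds 237 MW to N22: 237 each.
    N22: 110+237 = 347 > 130
Round 6 — N22 trips offline.
  N22 sheds 347 MW: no online neighbours, lost.
No further trips.

3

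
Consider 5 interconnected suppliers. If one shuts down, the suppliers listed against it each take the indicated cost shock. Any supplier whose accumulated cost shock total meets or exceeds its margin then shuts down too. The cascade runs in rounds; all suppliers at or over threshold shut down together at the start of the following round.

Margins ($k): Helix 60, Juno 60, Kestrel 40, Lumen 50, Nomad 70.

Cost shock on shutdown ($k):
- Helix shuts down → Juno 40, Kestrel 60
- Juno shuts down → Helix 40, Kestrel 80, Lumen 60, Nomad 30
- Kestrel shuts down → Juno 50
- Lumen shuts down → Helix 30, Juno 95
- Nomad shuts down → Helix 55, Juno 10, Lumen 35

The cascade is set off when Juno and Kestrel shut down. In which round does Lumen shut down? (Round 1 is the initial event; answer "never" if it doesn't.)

Round 1 — Juno, Kestrel shut down (initial).
  Helix: +40 → 40 < 60
  Lumen: +60 → 60 ≥ 50
  Nomad: +30 → 30 < 70
Round 2 — Lumen shuts down.
  Helix: +30 → 70 ≥ 60
Round 3 — Helix shuts down.
No further shutdowns.

2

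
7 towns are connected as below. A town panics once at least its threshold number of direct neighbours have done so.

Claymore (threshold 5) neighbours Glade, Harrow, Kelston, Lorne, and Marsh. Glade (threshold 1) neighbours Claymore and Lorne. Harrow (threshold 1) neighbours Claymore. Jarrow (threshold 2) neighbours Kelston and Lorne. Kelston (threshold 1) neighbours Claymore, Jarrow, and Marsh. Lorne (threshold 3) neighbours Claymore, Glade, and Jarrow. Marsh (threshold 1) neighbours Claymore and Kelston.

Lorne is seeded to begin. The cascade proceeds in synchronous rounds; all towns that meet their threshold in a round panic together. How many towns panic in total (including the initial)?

2

Round 1 — Lorne panics (initial).
Round 2 — checking thresholds:
  Claymore: 1 of 5 neighbours < 5, below threshold.
  Glade: 1 of 2 neighbours ≥ 1, panics.
  Jarrow: 1 of 2 neighbours < 2, below threshold.
Round 3 — no new panics; cascade stops.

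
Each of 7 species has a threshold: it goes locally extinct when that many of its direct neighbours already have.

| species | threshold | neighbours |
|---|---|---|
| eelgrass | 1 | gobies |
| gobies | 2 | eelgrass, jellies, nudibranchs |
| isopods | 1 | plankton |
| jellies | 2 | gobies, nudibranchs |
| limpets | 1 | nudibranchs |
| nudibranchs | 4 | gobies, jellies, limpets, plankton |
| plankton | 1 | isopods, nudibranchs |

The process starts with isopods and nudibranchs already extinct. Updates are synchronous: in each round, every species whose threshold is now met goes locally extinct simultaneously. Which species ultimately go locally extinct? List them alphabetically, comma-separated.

isopods, limpets, nudibranchs, plankton

Round 1 — isopods, nudibranchs go locally extinct (initial).
Round 2 — checking thresholds:
  gobies: 1 of 3 neighbours < 2, not yet.
  jellies: 1 of 2 neighbours < 2, not yet.
  limpets: 1 of 1 neighbours ≥ 1, goes locally extinct.
  plankton: 2 of 2 neighbours ≥ 1, goes locally extinct.
Round 3 — no new extinctions; cascade stops.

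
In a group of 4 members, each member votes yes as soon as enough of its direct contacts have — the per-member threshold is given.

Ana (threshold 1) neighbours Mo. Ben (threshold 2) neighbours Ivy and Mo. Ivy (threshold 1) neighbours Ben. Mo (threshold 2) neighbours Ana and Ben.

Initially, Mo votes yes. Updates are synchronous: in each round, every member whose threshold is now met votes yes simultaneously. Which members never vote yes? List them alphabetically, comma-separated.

Round 1 — Mo votes yes (initial).
Round 2 — checking thresholds:
  Ana: 1 of 1 neighbours ≥ 1, votes yes.
  Ben: 1 of 2 neighbours < 2, not yet.
Round 3 — no new yes votes; cascade stops.

Ben, Ivy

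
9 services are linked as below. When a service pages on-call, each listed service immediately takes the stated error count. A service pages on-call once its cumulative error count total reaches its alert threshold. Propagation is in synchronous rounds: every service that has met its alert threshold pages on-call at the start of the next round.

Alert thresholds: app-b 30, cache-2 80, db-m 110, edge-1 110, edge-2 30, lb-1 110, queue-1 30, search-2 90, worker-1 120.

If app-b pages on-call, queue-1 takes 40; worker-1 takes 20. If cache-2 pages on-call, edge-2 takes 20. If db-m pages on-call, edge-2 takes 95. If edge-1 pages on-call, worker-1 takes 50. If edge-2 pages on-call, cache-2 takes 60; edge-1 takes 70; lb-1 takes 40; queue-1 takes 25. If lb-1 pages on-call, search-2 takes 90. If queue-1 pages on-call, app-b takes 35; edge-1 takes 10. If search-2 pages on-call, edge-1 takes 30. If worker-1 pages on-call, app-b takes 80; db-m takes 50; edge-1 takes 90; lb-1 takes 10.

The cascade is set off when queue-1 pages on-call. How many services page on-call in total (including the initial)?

2

Round 1 — queue-1 pages on-call (initial).
  app-b: +35 → 35 ≥ 30
  edge-1: +10 → 10 < 110
Round 2 — app-b pages on-call.
  worker-1: +20 → 20 < 120
No further pages.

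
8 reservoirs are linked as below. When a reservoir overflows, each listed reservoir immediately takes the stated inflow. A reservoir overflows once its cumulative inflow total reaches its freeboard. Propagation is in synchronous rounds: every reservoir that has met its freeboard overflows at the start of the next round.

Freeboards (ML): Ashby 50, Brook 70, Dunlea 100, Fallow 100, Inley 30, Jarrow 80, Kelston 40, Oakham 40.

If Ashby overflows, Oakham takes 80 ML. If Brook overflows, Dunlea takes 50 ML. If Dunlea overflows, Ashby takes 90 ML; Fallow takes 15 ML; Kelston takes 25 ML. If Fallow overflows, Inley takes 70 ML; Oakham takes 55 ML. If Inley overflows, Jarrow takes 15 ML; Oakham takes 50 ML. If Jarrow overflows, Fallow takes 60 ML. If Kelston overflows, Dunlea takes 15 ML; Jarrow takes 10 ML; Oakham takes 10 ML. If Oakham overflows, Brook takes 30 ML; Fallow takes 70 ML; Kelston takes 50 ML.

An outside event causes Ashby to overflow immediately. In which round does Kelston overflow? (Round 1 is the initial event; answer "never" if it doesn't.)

Round 1 — Ashby overflows (initial).
  Oakham: +80 → 80 ≥ 40
Round 2 — Oakham overflows.
  Brook: +30 → 30 < 70
  Fallow: +70 → 70 < 100
  Kelston: +50 → 50 ≥ 40
Round 3 — Kelston overflows.
  Dunlea: +15 → 15 < 100
  Jarrow: +10 → 10 < 80
No further overflows.

3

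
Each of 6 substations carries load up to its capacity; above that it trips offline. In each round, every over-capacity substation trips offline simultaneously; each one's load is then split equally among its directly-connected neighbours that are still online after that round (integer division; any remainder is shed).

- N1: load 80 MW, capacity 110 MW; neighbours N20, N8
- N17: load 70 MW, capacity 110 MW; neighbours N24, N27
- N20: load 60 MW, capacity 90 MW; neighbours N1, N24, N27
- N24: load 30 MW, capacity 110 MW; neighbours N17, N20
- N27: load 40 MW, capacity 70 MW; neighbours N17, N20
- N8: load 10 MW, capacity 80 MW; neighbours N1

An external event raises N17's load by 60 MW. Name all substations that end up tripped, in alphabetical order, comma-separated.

N1, N17, N20, N24, N27, N8

Round 1 — N17 at 130 > 110. N17 trips offline.
  N17 sheds 130 MW to N24, N27: 65 each.
    N24: 30+65 = 95 ≤ 110
    N27: 40+65 = 105 > 70
Round 2 — N27 trips offline.
  N27 sheds 105 MW to N20: 105 each.
    N20: 60+105 = 165 > 90
Round 3 — N20 trips offline.
  N20 sheds 165 MW to N1, N24: 82 each (1 lost).
    N1: 80+82 = 162 > 110
    N24: 95+82 = 177 > 110
Round 4 — N1, N24 trip offline.
  N1 sheds 162 MW to N8: 162 each.
    N8: 10+162 = 172 > 80
  N24 sheds 177 MW: no online neighbours, lost.
Round 5 — N8 trips offline.
  N8 sheds 172 MW: no online neighbours, lost.
No further trips.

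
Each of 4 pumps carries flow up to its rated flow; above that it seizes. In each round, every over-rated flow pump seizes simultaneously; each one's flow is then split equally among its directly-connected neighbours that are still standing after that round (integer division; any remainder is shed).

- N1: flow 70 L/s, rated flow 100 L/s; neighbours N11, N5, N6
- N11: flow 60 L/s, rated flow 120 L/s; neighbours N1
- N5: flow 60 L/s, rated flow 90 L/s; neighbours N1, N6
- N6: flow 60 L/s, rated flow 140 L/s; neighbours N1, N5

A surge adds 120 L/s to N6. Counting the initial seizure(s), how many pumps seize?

4

Round 1 — N6 at 180 > 140. N6 seizes.
  N6 sheds 180 L/s to N1, N5: 90 each.
    N1: 70+90 = 160 > 100
    N5: 60+90 = 150 > 90
Round 2 — N1, N5 seize.
  N1 sheds 160 L/s to N11: 160 each.
    N11: 60+160 = 220 > 120
  N5 sheds 150 L/s: no online neighbours, lost.
Round 3 — N11 seizes.
  N11 sheds 220 L/s: no online neighbours, lost.
No further seizures.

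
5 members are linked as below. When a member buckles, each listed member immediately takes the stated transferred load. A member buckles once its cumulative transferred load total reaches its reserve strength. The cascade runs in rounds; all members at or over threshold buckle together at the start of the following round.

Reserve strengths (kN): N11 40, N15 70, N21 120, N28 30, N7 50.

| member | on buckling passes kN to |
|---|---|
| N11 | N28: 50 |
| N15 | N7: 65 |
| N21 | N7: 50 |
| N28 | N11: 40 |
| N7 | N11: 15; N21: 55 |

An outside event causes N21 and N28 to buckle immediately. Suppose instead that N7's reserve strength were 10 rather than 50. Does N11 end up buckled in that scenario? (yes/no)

With N7's reserve strength at 10:
Round 1 — N21, N28 buckle (initial).
  N11: +40 → 40 ≥ 40
  N7: +50 → 50 ≥ 10
Round 2 — N11, N7 buckle.
No further bucklings.

yes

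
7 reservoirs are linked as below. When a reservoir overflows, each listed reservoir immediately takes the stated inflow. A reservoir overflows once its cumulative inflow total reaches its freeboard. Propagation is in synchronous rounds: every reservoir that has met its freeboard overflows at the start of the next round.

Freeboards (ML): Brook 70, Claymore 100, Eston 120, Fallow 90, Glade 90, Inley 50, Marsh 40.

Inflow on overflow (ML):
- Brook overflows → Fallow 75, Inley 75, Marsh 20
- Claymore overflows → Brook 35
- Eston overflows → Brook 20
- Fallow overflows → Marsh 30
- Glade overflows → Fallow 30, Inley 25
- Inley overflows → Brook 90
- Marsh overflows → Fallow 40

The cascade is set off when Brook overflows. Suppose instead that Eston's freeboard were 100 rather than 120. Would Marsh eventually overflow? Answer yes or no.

With Eston's freeboard at 100:
Round 1 — Brook overflows (initial).
  Fallow: +75 → 75 < 90
  Inley: +75 → 75 ≥ 50
  Marsh: +20 → 20 < 40
Round 2 — Inley overflows.
No further overflows.

no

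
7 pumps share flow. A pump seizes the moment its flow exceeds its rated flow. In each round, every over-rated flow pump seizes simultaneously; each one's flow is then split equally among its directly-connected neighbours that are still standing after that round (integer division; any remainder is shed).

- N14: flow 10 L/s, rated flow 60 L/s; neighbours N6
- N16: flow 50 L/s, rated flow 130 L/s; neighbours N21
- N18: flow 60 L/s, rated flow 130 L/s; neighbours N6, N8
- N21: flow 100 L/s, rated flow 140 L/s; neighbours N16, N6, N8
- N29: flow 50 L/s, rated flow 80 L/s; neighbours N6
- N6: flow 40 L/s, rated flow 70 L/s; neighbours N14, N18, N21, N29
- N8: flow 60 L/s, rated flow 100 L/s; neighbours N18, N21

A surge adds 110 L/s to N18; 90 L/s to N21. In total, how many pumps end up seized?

6

Round 1 — N18 at 170 > 130; N21 at 190 > 140. N18, N21 seize.
  N18 sheds 170 L/s to N6, N8: 85 each.
    N6: 40+85 = 125 > 70
    N8: 60+85 = 145 > 100
  N21 sheds 190 L/s to N16, N6, N8: 63 each (1 lost).
    N16: 50+63 = 113 ≤ 130
    N6: 125+63 = 188 > 70
    N8: 145+63 = 208 > 100
Round 2 — N6, N8 seize.
  N6 sheds 188 L/s to N14, N29: 94 each.
    N14: 10+94 = 104 > 60
    N29: 50+94 = 144 > 80
  N8 sheds 208 L/s: no online neighbours, lost.
Round 3 — N14, N29 seize.
  N14 sheds 104 L/s: no online neighbours, lost.
  N29 sheds 144 L/s: no online neighbours, lost.
No further seizures.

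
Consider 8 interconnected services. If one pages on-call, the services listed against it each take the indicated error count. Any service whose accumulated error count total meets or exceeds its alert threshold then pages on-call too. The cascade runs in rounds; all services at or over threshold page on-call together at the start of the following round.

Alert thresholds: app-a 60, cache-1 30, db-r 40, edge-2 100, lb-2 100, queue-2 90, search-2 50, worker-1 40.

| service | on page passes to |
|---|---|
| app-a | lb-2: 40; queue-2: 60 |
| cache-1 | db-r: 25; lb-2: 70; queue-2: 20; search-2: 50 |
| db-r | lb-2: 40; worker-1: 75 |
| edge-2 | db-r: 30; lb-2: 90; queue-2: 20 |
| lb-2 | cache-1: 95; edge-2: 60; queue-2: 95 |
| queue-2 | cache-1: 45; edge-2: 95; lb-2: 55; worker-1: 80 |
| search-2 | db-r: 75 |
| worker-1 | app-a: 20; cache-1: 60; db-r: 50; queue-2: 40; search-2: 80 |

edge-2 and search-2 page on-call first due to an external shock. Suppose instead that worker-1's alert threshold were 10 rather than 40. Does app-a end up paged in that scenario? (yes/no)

no

With worker-1's alert threshold at 10:
Round 1 — edge-2, search-2 page on-call (initial).
  db-r: +30+75 → 105 ≥ 40
  lb-2: +90 → 90 < 100
  queue-2: +20 → 20 < 90
Round 2 — db-r pages on-call.
  lb-2: +40 → 130 ≥ 100
  worker-1: +75 → 75 ≥ 10
Round 3 — lb-2, worker-1 page on-call.
  app-a: +20 → 20 < 60
  cache-1: +95+60 → 155 ≥ 30
  queue-2: +95+40 → 155 ≥ 90
Round 4 — cache-1, queue-2 page on-call.
No further pages.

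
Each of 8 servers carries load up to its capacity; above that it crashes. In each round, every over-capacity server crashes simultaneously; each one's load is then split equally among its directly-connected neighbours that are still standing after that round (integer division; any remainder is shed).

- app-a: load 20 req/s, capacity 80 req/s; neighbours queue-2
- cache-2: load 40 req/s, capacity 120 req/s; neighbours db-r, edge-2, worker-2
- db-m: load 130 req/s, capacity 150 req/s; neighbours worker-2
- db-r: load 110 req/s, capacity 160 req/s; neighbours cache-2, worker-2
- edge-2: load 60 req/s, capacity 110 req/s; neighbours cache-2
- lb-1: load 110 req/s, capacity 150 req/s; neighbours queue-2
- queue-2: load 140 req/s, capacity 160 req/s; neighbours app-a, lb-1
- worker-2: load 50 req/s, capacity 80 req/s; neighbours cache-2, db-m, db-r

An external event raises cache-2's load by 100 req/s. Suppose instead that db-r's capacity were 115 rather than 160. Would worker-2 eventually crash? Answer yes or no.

yes

With db-r's capacity at 115:
Round 1 — cache-2 at 140 > 120. cache-2 crashes.
  cache-2 sheds 140 req/s to db-r, edge-2, worker-2: 46 each (2 lost).
    db-r: 110+46 = 156 > 115
    edge-2: 60+46 = 106 ≤ 110
    worker-2: 50+46 = 96 > 80
Round 2 — db-r, worker-2 crash.
  db-r sheds 156 req/s: no online neighbours, lost.
  worker-2 sheds 96 req/s to db-m: 96 each.
    db-m: 130+96 = 226 > 150
Round 3 — db-m crashes.
  db-m sheds 226 req/s: no online neighbours, lost.
No further crashes.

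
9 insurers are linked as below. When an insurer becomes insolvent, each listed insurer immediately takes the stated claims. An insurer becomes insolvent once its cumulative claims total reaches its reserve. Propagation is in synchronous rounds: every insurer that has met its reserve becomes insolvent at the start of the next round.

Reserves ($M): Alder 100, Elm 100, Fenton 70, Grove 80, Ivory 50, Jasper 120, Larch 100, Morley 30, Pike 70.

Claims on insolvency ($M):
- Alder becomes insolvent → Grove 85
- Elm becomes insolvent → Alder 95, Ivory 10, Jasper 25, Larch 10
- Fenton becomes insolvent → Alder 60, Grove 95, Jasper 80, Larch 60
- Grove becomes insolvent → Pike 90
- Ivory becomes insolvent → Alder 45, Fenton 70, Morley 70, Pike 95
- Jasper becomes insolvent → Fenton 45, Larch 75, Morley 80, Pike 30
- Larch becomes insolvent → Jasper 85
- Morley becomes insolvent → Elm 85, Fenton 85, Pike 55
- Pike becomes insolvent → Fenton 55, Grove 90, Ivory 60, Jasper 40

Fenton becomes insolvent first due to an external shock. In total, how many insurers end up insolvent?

8

Round 1 — Fenton becomes insolvent (initial).
  Alder: +60 → 60 < 100
  Grove: +95 → 95 ≥ 80
  Jasper: +80 → 80 < 120
  Larch: +60 → 60 < 100
Round 2 — Grove becomes insolvent.
  Pike: +90 → 90 ≥ 70
Round 3 — Pike becomes insolvent.
  Ivory: +60 → 60 ≥ 50
  Jasper: +40 → 120 ≥ 120
Round 4 — Ivory, Jasper become insolvent.
  Alder: +45 → 105 ≥ 100
  Larch: +75 → 135 ≥ 100
  Morley: +70+80 → 150 ≥ 30
Round 5 — Alder, Larch, Morley become insolvent.
  Elm: +85 → 85 < 100
No further insolvencies.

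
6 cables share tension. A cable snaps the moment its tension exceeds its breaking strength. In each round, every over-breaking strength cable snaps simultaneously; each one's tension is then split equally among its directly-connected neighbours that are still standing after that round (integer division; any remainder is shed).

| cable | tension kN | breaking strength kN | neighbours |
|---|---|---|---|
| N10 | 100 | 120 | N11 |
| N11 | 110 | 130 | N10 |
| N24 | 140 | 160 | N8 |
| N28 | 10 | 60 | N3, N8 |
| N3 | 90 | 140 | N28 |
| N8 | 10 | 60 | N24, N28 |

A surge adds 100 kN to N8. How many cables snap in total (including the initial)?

Round 1 — N8 at 110 > 60. N8 snaps.
  N8 sheds 110 kN to N24, N28: 55 each.
    N24: 140+55 = 195 > 160
    N28: 10+55 = 65 > 60
Round 2 — N24, N28 snap.
  N24 sheds 195 kN: no online neighbours, lost.
  N28 sheds 65 kN to N3: 65 each.
    N3: 90+65 = 155 > 140
Round 3 — N3 snaps.
  N3 sheds 155 kN: no online neighbours, lost.
No further breaks.

4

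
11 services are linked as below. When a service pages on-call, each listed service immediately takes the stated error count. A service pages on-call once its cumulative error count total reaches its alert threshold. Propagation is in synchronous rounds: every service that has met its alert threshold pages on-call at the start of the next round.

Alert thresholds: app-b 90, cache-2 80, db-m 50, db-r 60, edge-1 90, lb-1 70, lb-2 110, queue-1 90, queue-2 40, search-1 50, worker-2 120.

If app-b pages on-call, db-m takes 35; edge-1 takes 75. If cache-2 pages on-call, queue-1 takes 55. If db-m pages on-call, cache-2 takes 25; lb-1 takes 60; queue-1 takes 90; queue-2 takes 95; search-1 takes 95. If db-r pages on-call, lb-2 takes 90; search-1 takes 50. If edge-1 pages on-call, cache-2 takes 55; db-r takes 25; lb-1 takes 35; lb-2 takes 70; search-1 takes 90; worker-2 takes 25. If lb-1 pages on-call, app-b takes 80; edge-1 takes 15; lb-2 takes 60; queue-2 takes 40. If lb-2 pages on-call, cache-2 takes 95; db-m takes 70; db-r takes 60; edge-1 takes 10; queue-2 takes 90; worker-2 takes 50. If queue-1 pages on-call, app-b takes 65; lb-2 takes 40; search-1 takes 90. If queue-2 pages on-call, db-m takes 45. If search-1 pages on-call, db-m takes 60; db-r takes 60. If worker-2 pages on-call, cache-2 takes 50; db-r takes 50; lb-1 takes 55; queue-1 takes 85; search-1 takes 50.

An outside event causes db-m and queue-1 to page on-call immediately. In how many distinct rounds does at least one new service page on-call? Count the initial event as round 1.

5

Round 1 — db-m, queue-1 page on-call (initial).
  app-b: +65 → 65 < 90
  cache-2: +25 → 25 < 80
  lb-1: +60 → 60 < 70
  lb-2: +40 → 40 < 110
  queue-2: +95 → 95 ≥ 40
  search-1: +95+90 → 185 ≥ 50
Round 2 — queue-2, search-1 page on-call.
  db-r: +60 → 60 ≥ 60
Round 3 — db-r pages on-call.
  lb-2: +90 → 130 ≥ 110
Round 4 — lb-2 pages on-call.
  cache-2: +95 → 120 ≥ 80
  edge-1: +10 → 10 < 90
  worker-2: +50 → 50 < 120
Round 5 — cache-2 pages on-call.
No further pages.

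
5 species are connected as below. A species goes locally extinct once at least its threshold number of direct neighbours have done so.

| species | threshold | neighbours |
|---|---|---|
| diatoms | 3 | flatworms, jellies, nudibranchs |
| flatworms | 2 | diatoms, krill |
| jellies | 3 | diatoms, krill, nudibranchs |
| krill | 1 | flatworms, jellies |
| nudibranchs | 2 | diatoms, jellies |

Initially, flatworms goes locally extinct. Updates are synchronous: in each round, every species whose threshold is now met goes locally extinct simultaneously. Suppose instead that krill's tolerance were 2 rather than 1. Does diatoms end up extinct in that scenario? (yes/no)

no

With krill's tolerance at 2:
Round 1 — flatworms goes locally extinct (initial).
Round 2 — no new extinctions; cascade stops.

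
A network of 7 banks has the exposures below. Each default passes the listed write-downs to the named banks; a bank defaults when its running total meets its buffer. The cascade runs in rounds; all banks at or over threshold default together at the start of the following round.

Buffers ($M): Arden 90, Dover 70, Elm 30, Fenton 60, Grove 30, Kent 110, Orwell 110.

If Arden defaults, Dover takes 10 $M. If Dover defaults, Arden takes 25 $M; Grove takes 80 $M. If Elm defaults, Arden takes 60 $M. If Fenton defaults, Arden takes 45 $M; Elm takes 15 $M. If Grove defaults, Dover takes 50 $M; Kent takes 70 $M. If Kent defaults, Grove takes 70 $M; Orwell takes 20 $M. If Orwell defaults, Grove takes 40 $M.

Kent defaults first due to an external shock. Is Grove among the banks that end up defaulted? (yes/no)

Round 1 — Kent defaults (initial).
  Grove: +70 → 70 ≥ 30
  Orwell: +20 → 20 < 110
Round 2 — Grove defaults.
  Dover: +50 → 50 < 70
No further defaults.

yes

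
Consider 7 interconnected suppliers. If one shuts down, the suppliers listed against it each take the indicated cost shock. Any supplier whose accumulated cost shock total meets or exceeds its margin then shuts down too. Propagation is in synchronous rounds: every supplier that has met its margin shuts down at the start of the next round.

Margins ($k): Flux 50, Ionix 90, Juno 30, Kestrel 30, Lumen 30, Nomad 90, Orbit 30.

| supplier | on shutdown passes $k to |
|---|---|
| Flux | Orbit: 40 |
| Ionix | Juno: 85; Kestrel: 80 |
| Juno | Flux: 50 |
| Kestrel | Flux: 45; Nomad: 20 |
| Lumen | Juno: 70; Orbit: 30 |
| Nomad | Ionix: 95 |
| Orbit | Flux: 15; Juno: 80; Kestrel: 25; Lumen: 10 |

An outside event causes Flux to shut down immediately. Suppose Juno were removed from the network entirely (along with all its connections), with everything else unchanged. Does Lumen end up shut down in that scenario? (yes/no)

no

With Juno removed:
Round 1 — Flux shuts down (initial).
  Orbit: +40 → 40 ≥ 30
Round 2 — Orbit shuts down.
  Kestrel: +25 → 25 < 30
  Lumen: +10 → 10 < 30
No further shutdowns.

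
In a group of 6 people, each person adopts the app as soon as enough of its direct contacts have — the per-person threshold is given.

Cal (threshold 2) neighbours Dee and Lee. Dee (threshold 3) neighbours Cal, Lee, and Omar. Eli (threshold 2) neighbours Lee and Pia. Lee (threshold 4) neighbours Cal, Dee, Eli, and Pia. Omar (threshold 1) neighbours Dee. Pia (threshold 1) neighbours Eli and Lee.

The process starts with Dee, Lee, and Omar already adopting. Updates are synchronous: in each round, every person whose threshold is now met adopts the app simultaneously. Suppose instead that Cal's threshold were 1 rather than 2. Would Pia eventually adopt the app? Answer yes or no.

With Cal's threshold at 1:
Round 1 — Dee, Lee, Omar adopt the app (initial).
Round 2 — checking thresholds:
  Cal: 2 of 2 neighbours ≥ 1, adopts the app.
  Eli: 1 of 2 neighbours < 2, holds.
  Pia: 1 of 2 neighbours ≥ 1, adopts the app.
Round 3 — checking thresholds:
  Eli: 2 of 2 neighbours ≥ 2, adopts the app.
Round 4 — no new adoptions; cascade stops.

yes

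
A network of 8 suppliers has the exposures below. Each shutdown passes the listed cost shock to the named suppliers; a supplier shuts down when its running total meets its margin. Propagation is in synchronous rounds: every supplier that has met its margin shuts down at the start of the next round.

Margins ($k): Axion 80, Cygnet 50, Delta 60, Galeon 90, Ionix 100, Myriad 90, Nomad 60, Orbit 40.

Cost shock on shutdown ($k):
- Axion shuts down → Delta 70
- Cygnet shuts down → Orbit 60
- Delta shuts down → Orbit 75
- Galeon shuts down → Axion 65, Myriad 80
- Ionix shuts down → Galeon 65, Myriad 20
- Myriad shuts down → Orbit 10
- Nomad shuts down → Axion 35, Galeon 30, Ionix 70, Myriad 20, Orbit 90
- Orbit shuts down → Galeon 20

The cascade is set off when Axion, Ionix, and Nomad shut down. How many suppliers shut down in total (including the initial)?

7

Round 1 — Axion, Ionix, Nomad shut down (initial).
  Delta: +70 → 70 ≥ 60
  Galeon: +65+30 → 95 ≥ 90
  Myriad: +20+20 → 40 < 90
  Orbit: +90 → 90 ≥ 40
Round 2 — Delta, Galeon, Orbit shut down.
  Myriad: +80 → 120 ≥ 90
Round 3 — Myriad shuts down.
No further shutdowns.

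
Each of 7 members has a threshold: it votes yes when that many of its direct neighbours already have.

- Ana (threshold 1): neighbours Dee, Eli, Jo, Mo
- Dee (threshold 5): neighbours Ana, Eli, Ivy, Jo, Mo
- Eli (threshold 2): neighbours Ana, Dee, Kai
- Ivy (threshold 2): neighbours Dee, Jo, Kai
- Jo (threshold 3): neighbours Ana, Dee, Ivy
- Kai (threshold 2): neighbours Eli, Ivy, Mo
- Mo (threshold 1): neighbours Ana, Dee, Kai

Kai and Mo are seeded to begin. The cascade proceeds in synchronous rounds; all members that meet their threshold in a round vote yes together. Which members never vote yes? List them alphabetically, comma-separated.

Dee, Ivy, Jo

Round 1 — Kai, Mo vote yes (initial).
Round 2 — checking thresholds:
  Ana: 1 of 4 neighbours ≥ 1, votes yes.
  Dee: 1 of 5 neighbours < 5, below threshold.
  Eli: 1 of 3 neighbours < 2, below threshold.
  Ivy: 1 of 3 neighbours < 2, below threshold.
Round 3 — checking thresholds:
  Dee: 2 of 5 neighbours < 5, below threshold.
  Eli: 2 of 3 neighbours ≥ 2, votes yes.
  Ivy: 1 of 3 neighbours < 2, below threshold.
  Jo: 1 of 3 neighbours < 3, below threshold.
Round 4 — no new yes votes; cascade stops.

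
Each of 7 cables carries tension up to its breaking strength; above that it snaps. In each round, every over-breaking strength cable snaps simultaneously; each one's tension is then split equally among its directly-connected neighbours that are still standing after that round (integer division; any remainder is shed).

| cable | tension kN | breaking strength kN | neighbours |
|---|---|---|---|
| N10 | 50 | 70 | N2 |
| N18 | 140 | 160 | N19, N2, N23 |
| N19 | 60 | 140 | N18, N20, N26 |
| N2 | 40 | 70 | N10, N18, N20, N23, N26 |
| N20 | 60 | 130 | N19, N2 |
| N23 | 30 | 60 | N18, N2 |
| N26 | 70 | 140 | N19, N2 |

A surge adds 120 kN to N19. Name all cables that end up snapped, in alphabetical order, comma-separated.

Round 1 — N19 at 180 > 140. N19 snaps.
  N19 sheds 180 kN to N18, N20, N26: 60 each.
    N18: 140+60 = 200 > 160
    N20: 60+60 = 120 ≤ 130
    N26: 70+60 = 130 ≤ 140
Round 2 — N18 snaps.
  N18 sheds 200 kN to N2, N23: 100 each.
    N2: 40+100 = 140 > 70
    N23: 30+100 = 130 > 60
Round 3 — N2, N23 snap.
  N2 sheds 140 kN to N10, N20, N26: 46 each (2 lost).
    N10: 50+46 = 96 > 70
    N20: 120+46 = 166 > 130
    N26: 130+46 = 176 > 140
  N23 sheds 130 kN: no online neighbours, lost.
Round 4 — N10, N20, N26 snap.
  N10 sheds 96 kN: no online neighbours, lost.
  N20 sheds 166 kN: no online neighbours, lost.
  N26 sheds 176 kN: no online neighbours, lost.
No further breaks.

N10, N18, N19, N2, N20, N23, N26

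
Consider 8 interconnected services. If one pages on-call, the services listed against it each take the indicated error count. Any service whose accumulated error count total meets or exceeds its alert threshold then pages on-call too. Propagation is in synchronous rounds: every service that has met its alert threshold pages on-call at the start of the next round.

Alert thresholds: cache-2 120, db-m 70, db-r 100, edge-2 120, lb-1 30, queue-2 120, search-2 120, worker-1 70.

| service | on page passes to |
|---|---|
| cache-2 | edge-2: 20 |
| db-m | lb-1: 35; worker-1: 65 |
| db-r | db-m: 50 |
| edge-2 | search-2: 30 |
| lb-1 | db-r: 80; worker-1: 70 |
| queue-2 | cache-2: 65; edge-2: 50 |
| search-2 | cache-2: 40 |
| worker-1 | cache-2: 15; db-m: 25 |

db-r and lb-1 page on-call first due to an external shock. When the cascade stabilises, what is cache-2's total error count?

Round 1 — db-r, lb-1 page on-call (initial).
  db-m: +50 → 50 < 70
  worker-1: +70 → 70 ≥ 70
Round 2 — worker-1 pages on-call.
  cache-2: +15 → 15 < 120
  db-m: +25 → 75 ≥ 70
Round 3 — db-m pages on-call.
No further pages.

15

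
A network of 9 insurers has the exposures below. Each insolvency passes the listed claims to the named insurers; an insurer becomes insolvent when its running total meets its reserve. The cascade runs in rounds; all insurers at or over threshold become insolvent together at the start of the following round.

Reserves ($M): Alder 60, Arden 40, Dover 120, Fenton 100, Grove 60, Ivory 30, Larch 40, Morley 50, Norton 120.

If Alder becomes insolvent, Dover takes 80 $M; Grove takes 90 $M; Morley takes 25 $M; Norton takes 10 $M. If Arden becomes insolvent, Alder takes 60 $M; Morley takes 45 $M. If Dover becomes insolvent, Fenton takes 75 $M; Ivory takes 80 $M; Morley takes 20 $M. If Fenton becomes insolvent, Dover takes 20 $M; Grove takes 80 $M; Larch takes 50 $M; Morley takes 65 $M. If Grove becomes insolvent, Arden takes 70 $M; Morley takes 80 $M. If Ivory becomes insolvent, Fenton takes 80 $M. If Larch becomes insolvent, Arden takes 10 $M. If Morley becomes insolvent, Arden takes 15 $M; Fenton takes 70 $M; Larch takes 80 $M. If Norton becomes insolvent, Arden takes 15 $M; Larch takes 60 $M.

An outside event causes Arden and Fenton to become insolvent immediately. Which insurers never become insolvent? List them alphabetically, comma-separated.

Dover, Ivory, Norton

Round 1 — Arden, Fenton become insolvent (initial).
  Alder: +60 → 60 ≥ 60
  Dover: +20 → 20 < 120
  Grove: +80 → 80 ≥ 60
  Larch: +50 → 50 ≥ 40
  Morley: +45+65 → 110 ≥ 50
Round 2 — Alder, Grove, Larch, Morley become insolvent.
  Dover: +80 → 100 < 120
  Norton: +10 → 10 < 120
No further insolvencies.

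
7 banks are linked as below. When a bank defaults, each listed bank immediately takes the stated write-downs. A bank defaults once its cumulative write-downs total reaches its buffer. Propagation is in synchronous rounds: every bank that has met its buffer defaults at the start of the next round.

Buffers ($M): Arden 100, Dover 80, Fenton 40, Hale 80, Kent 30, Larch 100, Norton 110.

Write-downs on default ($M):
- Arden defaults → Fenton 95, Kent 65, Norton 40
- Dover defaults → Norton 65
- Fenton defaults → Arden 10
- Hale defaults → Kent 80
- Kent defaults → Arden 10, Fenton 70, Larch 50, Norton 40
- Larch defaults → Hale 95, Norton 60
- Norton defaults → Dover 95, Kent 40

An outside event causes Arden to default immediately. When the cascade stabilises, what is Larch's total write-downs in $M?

Round 1 — Arden defaults (initial).
  Fenton: +95 → 95 ≥ 40
  Kent: +65 → 65 ≥ 30
  Norton: +40 → 40 < 110
Round 2 — Fenton, Kent default.
  Larch: +50 → 50 < 100
  Norton: +40 → 80 < 110
No further defaults.

50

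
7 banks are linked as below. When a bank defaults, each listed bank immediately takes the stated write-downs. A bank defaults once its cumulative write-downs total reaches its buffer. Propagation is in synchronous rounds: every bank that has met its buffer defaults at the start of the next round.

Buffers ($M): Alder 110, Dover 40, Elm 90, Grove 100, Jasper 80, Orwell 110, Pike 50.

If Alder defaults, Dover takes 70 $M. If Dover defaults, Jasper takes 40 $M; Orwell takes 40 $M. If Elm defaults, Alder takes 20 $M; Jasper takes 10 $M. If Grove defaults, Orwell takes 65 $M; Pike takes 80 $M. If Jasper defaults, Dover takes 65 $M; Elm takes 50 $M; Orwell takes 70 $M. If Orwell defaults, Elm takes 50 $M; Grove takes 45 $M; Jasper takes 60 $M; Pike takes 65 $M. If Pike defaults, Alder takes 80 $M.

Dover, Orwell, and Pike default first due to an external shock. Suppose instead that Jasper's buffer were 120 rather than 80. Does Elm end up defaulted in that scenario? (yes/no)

With Jasper's buffer at 120:
Round 1 — Dover, Orwell, Pike default (initial).
  Alder: +80 → 80 < 110
  Elm: +50 → 50 < 90
  Grove: +45 → 45 < 100
  Jasper: +40+60 → 100 < 120
No further defaults.

no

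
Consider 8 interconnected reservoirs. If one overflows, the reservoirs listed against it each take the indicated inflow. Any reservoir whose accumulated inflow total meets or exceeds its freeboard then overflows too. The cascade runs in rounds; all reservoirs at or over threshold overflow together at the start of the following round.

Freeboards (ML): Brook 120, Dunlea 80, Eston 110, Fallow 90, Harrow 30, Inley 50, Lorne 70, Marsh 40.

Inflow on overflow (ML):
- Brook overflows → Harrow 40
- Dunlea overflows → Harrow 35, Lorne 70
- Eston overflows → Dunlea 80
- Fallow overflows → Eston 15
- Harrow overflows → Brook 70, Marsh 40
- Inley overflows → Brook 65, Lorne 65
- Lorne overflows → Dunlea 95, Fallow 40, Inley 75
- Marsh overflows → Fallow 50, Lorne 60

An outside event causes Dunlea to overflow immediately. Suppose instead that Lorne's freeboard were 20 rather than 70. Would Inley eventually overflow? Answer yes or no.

yes

With Lorne's freeboard at 20:
Round 1 — Dunlea overflows (initial).
  Harrow: +35 → 35 ≥ 30
  Lorne: +70 → 70 ≥ 20
Round 2 — Harrow, Lorne overflow.
  Brook: +70 → 70 < 120
  Fallow: +40 → 40 < 90
  Inley: +75 → 75 ≥ 50
  Marsh: +40 → 40 ≥ 40
Round 3 — Inley, Marsh overflow.
  Brook: +65 → 135 ≥ 120
  Fallow: +50 → 90 ≥ 90
Round 4 — Brook, Fallow overflow.
  Eston: +15 → 15 < 110
No further overflows.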